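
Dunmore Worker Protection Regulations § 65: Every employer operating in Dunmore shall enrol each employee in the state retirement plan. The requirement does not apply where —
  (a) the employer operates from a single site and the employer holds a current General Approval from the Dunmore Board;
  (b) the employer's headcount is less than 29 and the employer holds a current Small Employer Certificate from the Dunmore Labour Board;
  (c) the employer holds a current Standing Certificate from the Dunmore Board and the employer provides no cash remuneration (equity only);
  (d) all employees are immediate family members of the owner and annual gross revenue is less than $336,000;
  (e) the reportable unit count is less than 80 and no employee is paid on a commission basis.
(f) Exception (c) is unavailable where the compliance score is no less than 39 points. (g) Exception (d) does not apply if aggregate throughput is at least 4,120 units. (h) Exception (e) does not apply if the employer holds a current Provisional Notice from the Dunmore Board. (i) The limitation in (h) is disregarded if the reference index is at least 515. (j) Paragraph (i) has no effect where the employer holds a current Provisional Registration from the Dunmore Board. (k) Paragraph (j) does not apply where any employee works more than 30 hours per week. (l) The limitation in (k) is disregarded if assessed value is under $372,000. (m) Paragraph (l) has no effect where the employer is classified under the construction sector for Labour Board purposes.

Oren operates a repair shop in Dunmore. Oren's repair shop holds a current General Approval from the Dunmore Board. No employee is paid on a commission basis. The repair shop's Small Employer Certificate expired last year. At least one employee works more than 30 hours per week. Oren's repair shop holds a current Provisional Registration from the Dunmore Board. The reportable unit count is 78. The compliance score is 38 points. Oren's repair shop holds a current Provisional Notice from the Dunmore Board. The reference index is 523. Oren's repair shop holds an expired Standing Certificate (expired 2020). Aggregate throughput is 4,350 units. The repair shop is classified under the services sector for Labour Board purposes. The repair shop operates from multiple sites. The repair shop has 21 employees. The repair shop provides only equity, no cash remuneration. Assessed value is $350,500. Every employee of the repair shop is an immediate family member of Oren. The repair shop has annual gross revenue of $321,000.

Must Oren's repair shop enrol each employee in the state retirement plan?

Exception (a) fails — the employer operates from multiple sites.
Exception (b) fails — the Small Employer Certificate has expired.
Exception (c) does not apply: the Standing Certificate is not current.
Exception (d) is satisfied on its face — every employee is an immediate family member; annual gross revenue is $321,000, less than the $336,000 limit. But: (g) is triggered — aggregate throughput is 4,350 units, meeting the 4,120 units threshold. So (d) is unavailable.
All of (e)'s requirements are met (the reportable unit count is 78, less than the 80 limit; no employee is paid on commission). However, paragraphs (h)–(m) must be considered: (h) operates against (e): a current Provisional Notice is held. (i) would limit (h) — the reference index is 523, meeting the 515 threshold — but (j) sets (i) aside: (j) operates against (i): a current Provisional Registration is held. (k) operates (at least one employee exceeds 30 hours/week), but is displaced by (l): (l) operates against (k): assessed value is $350,500, under the $372,000 limit. (m), which would lift (l), is inapplicable — the repair shop is classified under the services sector. (e) is therefore removed.
Every exception is unavailable, so the rule governs.

Yes — Oren's repair shop must enrol each employee in the state retirement plan.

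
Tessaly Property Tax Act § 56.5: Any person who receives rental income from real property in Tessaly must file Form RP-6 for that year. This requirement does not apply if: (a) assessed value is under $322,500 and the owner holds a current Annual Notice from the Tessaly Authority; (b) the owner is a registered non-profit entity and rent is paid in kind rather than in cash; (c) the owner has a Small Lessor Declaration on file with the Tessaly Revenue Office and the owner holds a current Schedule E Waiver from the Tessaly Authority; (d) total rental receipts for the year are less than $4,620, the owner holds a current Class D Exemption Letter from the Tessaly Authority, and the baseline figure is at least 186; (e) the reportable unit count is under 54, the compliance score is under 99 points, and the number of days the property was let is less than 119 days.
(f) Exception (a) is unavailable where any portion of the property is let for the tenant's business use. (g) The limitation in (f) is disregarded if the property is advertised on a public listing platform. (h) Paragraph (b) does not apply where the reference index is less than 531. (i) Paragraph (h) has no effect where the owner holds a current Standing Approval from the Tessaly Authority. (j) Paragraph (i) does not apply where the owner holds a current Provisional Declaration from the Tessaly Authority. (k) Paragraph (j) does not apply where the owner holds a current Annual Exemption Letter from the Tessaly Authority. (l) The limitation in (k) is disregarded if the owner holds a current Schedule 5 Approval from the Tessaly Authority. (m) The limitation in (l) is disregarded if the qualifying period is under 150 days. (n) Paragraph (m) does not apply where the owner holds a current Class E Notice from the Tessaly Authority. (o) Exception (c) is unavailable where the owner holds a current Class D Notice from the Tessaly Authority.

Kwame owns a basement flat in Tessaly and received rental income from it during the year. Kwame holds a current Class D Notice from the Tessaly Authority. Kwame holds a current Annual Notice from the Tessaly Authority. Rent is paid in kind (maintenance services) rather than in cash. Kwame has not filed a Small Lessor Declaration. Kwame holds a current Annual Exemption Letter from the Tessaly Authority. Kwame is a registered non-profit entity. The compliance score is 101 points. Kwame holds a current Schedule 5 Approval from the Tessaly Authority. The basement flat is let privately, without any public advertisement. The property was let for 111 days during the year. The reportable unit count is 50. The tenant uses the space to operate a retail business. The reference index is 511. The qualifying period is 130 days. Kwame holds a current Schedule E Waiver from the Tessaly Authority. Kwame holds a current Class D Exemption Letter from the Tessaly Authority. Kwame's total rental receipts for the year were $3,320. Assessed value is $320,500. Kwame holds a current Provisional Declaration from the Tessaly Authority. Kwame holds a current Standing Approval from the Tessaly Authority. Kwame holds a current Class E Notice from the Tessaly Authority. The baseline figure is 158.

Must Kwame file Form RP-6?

Exception (a): assessed value is $320,500, under the $322,500 limit; a current Annual Notice is held — every condition holds. However, paragraphs (f)–(g) must be considered: (f) applies — the space is let for business use. (g), which would lift (f), does not operate here — the property is let privately without advertisement. Exception (a) does not apply.
All of (b)'s requirements are met (Kwame is a registered non-profit; rent is paid in kind). Turning to paragraphs (h)–(n): (h) operates against (b): the reference index is 511, less than the 531 limit. (i) would limit (h) — a current Standing Approval is held — but (j) sets (i) aside: (j) operates against (i): a current Provisional Declaration is held. (k) applies (a current Annual Exemption Letter is held), but is overridden by (l): (l) operates against (k): a current Schedule 5 Approval is held. (m) would limit (l) — the qualifying period is 130 days, under the 150 days limit — but (n) sets (m) aside: (n) operates — a current Class E Notice is held. So (b) is unavailable.
Exception (c) fails — no Small Lessor Declaration is on file.
Exception (d) does not apply: the baseline figure is 158, short of 186.
Exception (e) does not apply: the compliance score is 101 points, not under 99 points.
No exception is made out. Kwame falls within the general rule.

Yes — Kwame must file Form RP-6.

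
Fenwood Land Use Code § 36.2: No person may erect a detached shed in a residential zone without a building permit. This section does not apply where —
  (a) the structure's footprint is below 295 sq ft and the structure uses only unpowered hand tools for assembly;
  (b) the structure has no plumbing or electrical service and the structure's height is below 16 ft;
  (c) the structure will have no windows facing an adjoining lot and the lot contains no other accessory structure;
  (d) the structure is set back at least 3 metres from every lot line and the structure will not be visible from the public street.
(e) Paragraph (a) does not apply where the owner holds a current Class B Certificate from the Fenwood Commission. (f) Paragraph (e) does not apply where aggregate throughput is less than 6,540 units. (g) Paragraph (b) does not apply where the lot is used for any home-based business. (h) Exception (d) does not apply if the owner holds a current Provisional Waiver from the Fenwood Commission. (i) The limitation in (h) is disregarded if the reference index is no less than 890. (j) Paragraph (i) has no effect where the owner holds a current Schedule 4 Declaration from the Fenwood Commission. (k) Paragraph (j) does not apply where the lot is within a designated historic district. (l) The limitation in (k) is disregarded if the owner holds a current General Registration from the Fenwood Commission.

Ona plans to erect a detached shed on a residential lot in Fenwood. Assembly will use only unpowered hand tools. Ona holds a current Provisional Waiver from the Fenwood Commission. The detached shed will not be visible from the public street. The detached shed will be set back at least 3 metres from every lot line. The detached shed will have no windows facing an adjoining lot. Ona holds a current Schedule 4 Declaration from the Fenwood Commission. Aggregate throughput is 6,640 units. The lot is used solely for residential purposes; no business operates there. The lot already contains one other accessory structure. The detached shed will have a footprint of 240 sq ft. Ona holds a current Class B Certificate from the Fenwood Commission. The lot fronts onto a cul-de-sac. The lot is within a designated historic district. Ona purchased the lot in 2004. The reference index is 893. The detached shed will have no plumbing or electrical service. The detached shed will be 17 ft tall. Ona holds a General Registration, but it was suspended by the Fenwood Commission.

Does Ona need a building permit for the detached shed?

Exception (a): the structure's footprint is 240 sq ft, below the 295 sq ft limit; assembly uses only hand tools — every condition holds. But applying paragraphs (e)–(f): (e) applies — a current Class B Certificate is held. (f), which would lift (e), is inapplicable — aggregate throughput is 6,640 units, not less than 6,540 units. So (a) is unavailable.
Exception (b) does not apply: the structure's height is 17 ft, not below 16 ft.
Exception (c) requires that the lot contains no other accessory structure; but the lot already has another accessory structure, so (c) is unavailable.
Exception (d): the setback is at least 3 m on every side; the structure will not be visible from the street — every condition holds. Under paragraphs (h)–(l): (h) would limit (d) — a current Provisional Waiver is held — but (i) sets (h) aside: (i) is triggered — the reference index is 893, meeting the 890 threshold. (j) applies (a current Schedule 4 Declaration is held), but yields to (k): (k) is engaged — the lot is in a historic district. (l), which would lift (k), is not engaged — no current General Registration is held. (d) remains available.

No — exception (d) applies; Ona does not need a building permit.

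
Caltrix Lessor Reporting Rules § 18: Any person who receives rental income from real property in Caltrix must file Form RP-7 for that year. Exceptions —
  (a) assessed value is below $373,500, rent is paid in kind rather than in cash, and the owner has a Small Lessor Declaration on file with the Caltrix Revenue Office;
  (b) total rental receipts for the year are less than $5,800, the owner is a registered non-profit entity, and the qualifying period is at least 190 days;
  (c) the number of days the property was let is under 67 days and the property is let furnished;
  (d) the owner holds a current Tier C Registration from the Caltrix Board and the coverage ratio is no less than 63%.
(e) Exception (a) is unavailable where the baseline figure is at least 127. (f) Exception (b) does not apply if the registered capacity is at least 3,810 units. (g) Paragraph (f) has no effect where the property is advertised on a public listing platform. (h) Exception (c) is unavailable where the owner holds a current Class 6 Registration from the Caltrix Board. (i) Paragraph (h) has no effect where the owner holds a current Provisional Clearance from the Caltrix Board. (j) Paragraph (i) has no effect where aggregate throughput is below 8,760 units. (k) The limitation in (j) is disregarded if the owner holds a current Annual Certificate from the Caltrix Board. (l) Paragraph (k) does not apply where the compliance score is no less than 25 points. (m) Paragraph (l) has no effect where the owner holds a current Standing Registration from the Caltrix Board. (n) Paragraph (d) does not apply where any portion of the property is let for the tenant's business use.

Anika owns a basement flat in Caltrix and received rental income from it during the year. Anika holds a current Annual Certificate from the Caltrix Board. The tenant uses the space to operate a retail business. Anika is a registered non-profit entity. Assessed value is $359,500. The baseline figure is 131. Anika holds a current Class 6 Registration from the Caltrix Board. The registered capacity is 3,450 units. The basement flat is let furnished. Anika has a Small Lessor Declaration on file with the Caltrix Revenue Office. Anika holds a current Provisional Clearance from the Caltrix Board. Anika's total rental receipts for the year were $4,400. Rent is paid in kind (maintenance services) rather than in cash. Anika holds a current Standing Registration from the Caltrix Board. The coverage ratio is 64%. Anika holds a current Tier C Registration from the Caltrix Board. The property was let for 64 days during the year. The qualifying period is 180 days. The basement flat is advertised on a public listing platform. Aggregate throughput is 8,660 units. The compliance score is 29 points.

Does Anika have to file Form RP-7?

Exception (a)'s conditions are all satisfied: assessed value is $359,500, below the $373,500 limit; rent is paid in kind; a Small Lessor Declaration is on file. Turning to paragraph (e): (e) operates — the baseline figure is 131, meeting the 127 threshold. Exception (a) does not apply.
Exception (b) requires that the qualifying period is at least 190 days; but the qualifying period is 180 days, short of 190 days, so (b) is unavailable.
Exception (c)'s conditions are all satisfied: the number of days the property was let is 64 days, under the 67 days limit; the property is let furnished. Considering the limiting provisions: (h) is engaged (a current Class 6 Registration is held), but is set aside by (i): (i) is engaged — a current Provisional Clearance is held. (j) would limit (i) — aggregate throughput is 8,660 units, below the 8,760 units limit — but (k) sets (j) aside: (k) operates against (j): a current Annual Certificate is held. (l) would limit (k) — the compliance score is 29 points, meeting the 25 points threshold — but (m) sets (l) aside: (m) operates against (l): a current Standing Registration is held. So (c) applies.
Exception (d) is satisfied on its face — a current Tier C Registration is held; the coverage ratio is 64%, meeting the 63% threshold. But applying paragraph (n): (n) operates — the space is let for business use. So (d) is unavailable.

No — exception (c) applies; Anika is not required to file Form RP-7.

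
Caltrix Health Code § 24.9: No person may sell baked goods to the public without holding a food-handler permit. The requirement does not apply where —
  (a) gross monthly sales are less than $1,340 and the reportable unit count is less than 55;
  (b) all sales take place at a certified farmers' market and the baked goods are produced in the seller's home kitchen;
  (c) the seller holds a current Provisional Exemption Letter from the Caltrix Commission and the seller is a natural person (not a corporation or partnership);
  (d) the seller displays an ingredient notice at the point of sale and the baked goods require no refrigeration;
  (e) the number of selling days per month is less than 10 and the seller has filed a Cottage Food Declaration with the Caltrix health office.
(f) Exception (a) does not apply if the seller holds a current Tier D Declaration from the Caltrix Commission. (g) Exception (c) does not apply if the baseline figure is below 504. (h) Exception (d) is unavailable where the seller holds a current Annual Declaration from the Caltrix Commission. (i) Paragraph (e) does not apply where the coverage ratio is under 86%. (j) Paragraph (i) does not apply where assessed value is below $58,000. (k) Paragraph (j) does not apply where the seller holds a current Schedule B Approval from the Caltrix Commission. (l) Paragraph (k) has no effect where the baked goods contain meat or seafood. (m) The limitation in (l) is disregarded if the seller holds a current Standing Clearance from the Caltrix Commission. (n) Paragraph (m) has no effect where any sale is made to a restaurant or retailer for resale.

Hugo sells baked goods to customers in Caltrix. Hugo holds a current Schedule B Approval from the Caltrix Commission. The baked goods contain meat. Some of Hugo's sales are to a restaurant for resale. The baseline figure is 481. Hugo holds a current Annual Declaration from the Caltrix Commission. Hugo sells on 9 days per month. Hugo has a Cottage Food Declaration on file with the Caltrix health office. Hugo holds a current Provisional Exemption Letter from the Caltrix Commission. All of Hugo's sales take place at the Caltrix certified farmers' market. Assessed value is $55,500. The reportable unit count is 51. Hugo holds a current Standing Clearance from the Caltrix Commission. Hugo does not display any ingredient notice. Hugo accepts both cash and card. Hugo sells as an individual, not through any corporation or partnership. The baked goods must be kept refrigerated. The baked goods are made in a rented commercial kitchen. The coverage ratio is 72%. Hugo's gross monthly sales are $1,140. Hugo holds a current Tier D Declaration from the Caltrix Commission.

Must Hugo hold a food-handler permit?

No — exception (e) applies; Hugo is not required to hold a food-handler permit.

Exception (a) is satisfied on its face — gross monthly sales are $1,140, less than the $1,340 limit; the reportable unit count is 51, less than the 55 limit. But applying paragraph (f): (f) is engaged — a current Tier D Declaration is held. Exception (a) does not apply.
Exception (b) fails — the baked goods are made in a commercial kitchen, not a home kitchen.
All of (c)'s requirements are met (a current Provisional Exemption Letter is held; the seller is a natural person). Turning to paragraph (g): (g) applies — the baseline figure is 481, below the 504 limit. So (c) is unavailable.
Exception (d) fails — no ingredient notice is displayed.
All of (e)'s requirements are met (the number of selling days per month is 9, less than the 10 limit; a Cottage Food Declaration is on file). Applying paragraphs (i)–(n): (i) is triggered (the coverage ratio is 72%, under the 86% limit), but is overridden by (j): (j) operates against (i): assessed value is $55,500, below the $58,000 limit. (k) would limit (j) — a current Schedule B Approval is held — but (l) sets (k) aside: (l) is triggered — the baked goods contain meat. (m) would limit (l) — a current Standing Clearance is held — but (n) sets (m) aside: (n) applies — some sales are to a restaurant for resale. So (e) applies.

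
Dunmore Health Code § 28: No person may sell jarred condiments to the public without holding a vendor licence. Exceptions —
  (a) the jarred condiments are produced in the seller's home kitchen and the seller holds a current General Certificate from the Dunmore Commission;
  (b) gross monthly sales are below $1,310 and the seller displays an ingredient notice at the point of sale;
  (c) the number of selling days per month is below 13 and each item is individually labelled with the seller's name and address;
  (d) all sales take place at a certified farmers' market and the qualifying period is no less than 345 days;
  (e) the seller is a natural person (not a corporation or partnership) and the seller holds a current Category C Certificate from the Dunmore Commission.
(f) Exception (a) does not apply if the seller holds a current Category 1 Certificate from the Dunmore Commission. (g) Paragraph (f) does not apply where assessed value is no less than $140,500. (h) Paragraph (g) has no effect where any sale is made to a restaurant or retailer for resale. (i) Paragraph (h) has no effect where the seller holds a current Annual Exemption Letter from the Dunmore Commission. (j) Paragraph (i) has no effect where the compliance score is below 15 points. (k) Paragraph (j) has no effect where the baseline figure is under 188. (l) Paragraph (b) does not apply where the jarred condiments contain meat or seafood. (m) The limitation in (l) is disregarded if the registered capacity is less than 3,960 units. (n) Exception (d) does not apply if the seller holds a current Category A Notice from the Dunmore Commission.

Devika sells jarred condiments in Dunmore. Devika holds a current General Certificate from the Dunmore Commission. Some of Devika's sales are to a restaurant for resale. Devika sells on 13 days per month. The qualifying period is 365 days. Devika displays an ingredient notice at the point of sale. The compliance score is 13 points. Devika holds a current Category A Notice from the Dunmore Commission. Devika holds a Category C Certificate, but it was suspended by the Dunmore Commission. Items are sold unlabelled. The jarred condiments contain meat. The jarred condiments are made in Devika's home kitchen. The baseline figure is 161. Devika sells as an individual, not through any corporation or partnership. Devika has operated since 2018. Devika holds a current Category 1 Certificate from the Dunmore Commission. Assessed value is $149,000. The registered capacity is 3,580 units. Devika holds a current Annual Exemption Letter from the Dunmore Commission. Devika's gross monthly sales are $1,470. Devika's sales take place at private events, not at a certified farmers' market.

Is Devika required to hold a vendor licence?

No — exception (a) applies; Devika is not required to hold a vendor licence.

All of (a)'s requirements are met (the jarred condiments are home-kitchen produced; a current General Certificate is held). Under paragraphs (f)–(k): (f) applies (a current Category 1 Certificate is held), but is itself disapplied by (g): (g) operates against (f): assessed value is $149,000, meeting the $140,500 threshold. (h) operates (some sales are to a restaurant for resale), but yields to (i): (i) operates against (h): a current Annual Exemption Letter is held. (j) applies (the compliance score is 13 points, below the 15 points limit), but is itself disapplied by (k): (k) operates against (j): the baseline figure is 161, under the 188 limit. (a) remains available.
Exception (b) fails — gross monthly sales are $1,470, not below $1,310.
Exception (c) requires that the number of selling days per month is below 13; but the number of selling days per month is 13, not below 13, so (c) is unavailable.
Exception (d) fails — sales are at private events, not a certified farmers' market.
Exception (e) fails — the Category C Certificate is not current.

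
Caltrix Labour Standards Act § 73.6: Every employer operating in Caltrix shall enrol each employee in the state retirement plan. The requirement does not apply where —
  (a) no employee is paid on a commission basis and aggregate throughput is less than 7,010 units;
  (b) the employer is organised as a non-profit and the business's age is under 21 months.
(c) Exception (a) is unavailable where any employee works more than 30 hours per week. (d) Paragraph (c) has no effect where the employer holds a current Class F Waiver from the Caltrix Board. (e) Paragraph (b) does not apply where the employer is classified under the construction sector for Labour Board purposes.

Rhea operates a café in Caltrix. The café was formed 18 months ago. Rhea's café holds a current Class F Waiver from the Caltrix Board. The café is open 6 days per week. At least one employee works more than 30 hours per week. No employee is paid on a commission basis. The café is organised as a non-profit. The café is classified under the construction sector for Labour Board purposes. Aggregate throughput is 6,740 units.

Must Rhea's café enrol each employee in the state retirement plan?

No — exception (a) applies; Rhea's café is not required to enrol each employee in the state retirement plan.

Exception (a) is satisfied on its face — no employee is paid on commission; aggregate throughput is 6,740 units, less than the 7,010 units limit. Considering the limiting provisions: (c) is triggered (at least one employee exceeds 30 hours/week), but is overridden by (d): (d) is engaged — a current Class F Waiver is held. (a) remains available.
Exception (b): the employer is a non-profit; the business's age is 18 months, under the 21 months limit — every condition holds. But applying paragraph (e): (e) operates against (b): the café is classified under the construction sector. Exception (b) does not apply.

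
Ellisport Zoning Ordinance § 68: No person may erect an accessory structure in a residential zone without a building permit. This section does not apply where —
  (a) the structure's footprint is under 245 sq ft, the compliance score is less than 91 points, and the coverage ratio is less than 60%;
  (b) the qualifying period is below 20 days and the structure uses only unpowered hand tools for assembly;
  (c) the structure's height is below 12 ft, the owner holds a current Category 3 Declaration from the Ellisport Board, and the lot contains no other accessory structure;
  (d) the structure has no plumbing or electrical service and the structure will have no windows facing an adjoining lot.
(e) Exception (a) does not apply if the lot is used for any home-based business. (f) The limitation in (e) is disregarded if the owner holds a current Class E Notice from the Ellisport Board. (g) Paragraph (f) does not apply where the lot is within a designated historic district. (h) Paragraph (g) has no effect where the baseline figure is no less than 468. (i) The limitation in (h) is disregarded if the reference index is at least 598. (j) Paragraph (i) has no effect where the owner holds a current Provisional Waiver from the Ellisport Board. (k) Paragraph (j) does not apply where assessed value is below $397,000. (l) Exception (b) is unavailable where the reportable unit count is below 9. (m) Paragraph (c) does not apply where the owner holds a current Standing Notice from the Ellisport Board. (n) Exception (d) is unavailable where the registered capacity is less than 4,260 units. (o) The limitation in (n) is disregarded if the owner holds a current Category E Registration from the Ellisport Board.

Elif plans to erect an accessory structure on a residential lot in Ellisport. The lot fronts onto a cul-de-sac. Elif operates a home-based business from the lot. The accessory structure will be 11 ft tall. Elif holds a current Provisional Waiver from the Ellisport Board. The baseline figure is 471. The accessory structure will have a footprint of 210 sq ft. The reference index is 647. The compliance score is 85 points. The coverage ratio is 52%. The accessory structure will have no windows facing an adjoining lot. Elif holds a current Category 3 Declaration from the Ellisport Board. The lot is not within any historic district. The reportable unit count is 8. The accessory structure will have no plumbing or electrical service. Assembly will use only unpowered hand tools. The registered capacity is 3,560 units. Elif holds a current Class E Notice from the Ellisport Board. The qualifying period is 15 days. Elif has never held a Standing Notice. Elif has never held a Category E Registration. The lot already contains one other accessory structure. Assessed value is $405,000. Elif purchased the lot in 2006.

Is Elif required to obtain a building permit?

Exception (a)'s conditions are all satisfied: the structure's footprint is 210 sq ft, under the 245 sq ft limit; the compliance score is 85 points, less than the 91 points limit; the coverage ratio is 52%, less than the 60% limit. As to paragraphs (e)–(k): (e) would limit (a) — a home-based business operates on the lot — but (f) sets (e) aside: (f) operates against (e): a current Class E Notice is held. (g), which would lift (f), is not triggered — the lot is not in a historic district. (a) remains available.
Exception (b): the qualifying period is 15 days, below the 20 days limit; assembly uses only hand tools — every condition holds. Turning to paragraph (l): (l) operates — the reportable unit count is 8, below the 9 limit. (b) is therefore removed.
Exception (c) requires that the lot contains no other accessory structure; but the lot already has another accessory structure, so (c) is unavailable.
Exception (d)'s conditions are all satisfied: there is no plumbing or electrical service; no windows face an adjoining lot. Turning to paragraphs (n)–(o): (n) operates against (d): the registered capacity is 3,560 units, less than the 4,260 units limit. (o), which would lift (n), is not triggered — no current Category E Registration is held. So (d) is unavailable.

No — exception (a) applies; Elif does not need a building permit.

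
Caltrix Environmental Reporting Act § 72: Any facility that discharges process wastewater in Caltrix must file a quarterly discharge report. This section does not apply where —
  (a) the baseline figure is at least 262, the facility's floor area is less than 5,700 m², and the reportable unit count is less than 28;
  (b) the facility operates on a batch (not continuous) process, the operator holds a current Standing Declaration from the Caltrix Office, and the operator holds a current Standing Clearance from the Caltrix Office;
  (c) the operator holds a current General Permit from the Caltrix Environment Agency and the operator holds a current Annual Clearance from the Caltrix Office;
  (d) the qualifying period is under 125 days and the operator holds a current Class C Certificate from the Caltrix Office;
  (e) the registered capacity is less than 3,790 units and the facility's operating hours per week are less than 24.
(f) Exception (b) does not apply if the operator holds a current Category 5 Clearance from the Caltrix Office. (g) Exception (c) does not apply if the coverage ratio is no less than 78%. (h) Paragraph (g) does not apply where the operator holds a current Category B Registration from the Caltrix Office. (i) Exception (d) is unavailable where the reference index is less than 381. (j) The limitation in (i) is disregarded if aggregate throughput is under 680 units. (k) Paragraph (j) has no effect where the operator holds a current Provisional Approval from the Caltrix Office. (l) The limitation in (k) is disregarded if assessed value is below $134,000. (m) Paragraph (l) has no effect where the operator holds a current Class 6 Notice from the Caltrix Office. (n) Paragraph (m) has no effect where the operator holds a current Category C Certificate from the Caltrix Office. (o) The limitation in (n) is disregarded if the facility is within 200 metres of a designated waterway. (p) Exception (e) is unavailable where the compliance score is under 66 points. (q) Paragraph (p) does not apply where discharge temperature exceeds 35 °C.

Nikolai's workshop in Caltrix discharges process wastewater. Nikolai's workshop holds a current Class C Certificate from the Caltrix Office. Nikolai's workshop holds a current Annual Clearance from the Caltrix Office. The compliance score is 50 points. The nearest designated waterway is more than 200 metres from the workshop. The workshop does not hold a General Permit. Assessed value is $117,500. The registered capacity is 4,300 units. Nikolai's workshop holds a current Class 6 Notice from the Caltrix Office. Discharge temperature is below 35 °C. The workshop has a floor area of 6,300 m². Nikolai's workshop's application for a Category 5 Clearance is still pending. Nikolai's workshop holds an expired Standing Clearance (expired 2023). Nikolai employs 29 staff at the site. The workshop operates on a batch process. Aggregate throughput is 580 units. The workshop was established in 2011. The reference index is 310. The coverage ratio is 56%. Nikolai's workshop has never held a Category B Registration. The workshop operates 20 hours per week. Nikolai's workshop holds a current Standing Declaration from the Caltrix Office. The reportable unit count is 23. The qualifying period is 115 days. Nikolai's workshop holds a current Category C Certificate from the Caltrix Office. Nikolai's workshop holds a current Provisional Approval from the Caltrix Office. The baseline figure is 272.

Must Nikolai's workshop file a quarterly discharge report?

Exception (a) does not apply: the facility's floor area is 6,300 m², not less than 5,700 m².
Exception (b) fails — the Standing Clearance is not current.
Exception (c) requires that the operator holds a current General Permit from the Caltrix Environment Agency; but no General Permit is held, so (c) is unavailable.
Exception (d)'s conditions are all satisfied: the qualifying period is 115 days, under the 125 days limit; a current Class C Certificate is held. As to paragraphs (i)–(o): (i) is triggered (the reference index is 310, less than the 381 limit), but yields to (j): (j) operates against (i): aggregate throughput is 580 units, under the 680 units limit. (k) is triggered (a current Provisional Approval is held), but is displaced by (l): (l) operates against (k): assessed value is $117,500, below the $134,000 limit. (m) would limit (l) — a current Class 6 Notice is held — but (n) sets (m) aside: (n) operates against (m): a current Category C Certificate is held. (o) does not operate here (the workshop is more than 200 m from any designated waterway), so (n) stands. Exception (d) stands.
Exception (e) requires that the registered capacity is less than 3,790 units; but the registered capacity is 4,300 units, not less than 3,790 units, so (e) is unavailable.

No — exception (d) applies; Nikolai's workshop is not required to file a quarterly discharge report.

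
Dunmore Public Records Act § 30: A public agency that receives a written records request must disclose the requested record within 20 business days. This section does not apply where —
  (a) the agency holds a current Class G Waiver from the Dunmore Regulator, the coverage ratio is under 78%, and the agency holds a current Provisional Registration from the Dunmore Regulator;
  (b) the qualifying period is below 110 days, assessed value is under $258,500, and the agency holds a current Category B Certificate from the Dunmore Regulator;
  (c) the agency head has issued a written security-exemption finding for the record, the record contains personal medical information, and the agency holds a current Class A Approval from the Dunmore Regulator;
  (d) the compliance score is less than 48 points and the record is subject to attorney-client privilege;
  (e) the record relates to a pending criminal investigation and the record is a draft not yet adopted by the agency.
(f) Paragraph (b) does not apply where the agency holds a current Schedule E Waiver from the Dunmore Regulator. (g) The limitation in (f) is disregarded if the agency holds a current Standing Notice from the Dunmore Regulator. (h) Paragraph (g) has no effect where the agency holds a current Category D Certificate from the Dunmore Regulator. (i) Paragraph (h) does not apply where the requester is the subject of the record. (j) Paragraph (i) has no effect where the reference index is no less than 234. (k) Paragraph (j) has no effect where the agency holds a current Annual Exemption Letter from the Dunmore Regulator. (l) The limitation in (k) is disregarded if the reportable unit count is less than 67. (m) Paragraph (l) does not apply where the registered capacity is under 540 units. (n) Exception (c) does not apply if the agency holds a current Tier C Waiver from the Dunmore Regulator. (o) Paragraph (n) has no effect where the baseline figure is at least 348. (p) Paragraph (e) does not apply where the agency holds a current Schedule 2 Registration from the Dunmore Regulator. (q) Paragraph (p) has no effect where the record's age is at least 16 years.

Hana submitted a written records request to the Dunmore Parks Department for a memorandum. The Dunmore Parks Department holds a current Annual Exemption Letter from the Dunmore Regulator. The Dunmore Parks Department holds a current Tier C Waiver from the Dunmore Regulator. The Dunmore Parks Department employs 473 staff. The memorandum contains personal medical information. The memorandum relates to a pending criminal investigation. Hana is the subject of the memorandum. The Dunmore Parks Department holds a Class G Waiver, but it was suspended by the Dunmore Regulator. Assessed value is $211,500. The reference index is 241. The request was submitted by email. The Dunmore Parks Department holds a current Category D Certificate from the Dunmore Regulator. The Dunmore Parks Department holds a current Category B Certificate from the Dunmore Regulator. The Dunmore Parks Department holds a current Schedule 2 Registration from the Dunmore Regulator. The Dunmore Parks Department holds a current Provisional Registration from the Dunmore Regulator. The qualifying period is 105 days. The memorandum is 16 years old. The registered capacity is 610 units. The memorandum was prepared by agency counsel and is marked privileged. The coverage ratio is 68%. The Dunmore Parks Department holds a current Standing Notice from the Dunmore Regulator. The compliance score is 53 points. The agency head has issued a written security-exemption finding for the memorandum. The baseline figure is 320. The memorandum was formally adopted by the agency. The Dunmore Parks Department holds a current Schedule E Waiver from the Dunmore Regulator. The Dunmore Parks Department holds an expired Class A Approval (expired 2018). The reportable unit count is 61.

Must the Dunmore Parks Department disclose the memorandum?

Exception (a) fails — the Class G Waiver is not current.
All of (b)'s requirements are met (the qualifying period is 105 days, below the 110 days limit; assessed value is $211,500, under the $258,500 limit; a current Category B Certificate is held). But: (f) applies — a current Schedule E Waiver is held. (g) is engaged (a current Standing Notice is held), but is set aside by (h): (h) operates against (g): a current Category D Certificate is held. (i) is triggered (Hana is the subject of the memorandum), but yields to (j): (j) operates against (i): the reference index is 241, meeting the 234 threshold. (k) is engaged (a current Annual Exemption Letter is held), but is overridden by (l): (l) applies — the reportable unit count is 61, less than the 67 limit. (m), which would lift (l), does not operate here — the registered capacity is 610 units, not under 540 units. So (b) is unavailable.
Exception (c) does not apply: the Class A Approval is not current.
Exception (d) requires that the compliance score is less than 48 points; but the compliance score is 53 points, not less than 48 points, so (d) is unavailable.
Exception (e) requires that the record is a draft not yet adopted by the agency; but the memorandum has been formally adopted, so (e) is unavailable.
No exception applies. The general rule governs.

Yes — the Dunmore Parks Department must disclose the memorandum.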